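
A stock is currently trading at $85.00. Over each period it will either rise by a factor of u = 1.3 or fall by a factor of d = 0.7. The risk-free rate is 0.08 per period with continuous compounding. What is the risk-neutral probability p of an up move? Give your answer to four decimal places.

Risk-neutral probability p = (e^0.08 − 0.7)/(1.3 − 0.7) = 0.3833/0.6000 = 0.6388

p = 0.6388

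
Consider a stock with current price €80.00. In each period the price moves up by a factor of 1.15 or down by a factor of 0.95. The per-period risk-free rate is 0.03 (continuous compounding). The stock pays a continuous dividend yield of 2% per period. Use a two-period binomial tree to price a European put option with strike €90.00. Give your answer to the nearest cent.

Per-period risk-free factor R = e^0.03 = 1.0305; dividend-adjusted growth = e^(0.03−0.02) = 1.0101.
Risk-neutral probability p = (1.0101 − 0.95)/(1.15 − 0.95) = 0.0601/0.2000 = 0.3003
Terminal stock prices: S_uu = 105.8, S_ud = 87.4, S_dd = 72.2
Terminal payoffs (K − S): max(-15.8, 0) = 0, max(2.6, 0) = 2.6, max(17.8, 0) = 17.8
Node u (S = 92): V_u = e^(−0.03)·[0.3003·0.0000 + 0.6997·2.6000] = 1.7656
Node d (S = 76): V_d = e^(−0.03)·[0.3003·2.6000 + 0.6997·17.8000] = 12.8450
Node 0 (S = 80): V_0 = e^(−0.03)·[0.3003·1.7656 + 0.6997·12.8450] = 9.2371

€9.24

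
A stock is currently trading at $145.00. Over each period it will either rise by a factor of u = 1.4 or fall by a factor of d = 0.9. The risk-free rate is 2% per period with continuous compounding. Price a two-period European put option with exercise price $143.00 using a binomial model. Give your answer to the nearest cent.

Risk-neutral probability p = (e^0.02 − 0.9)/(1.4 − 0.9) = 0.1202/0.5000 = 0.2404
Terminal stock prices: S_uu = 284.2, S_ud = 182.7, S_dd = 117.5
Terminal payoffs (K − S): max(-141.2, 0) = 0, max(-39.7, 0) = 0, max(25.55, 0) = 25.55
Node u (S = 203): V_u = e^(−0.02)·[0.2404·0.0000 + 0.7596·0.0000] = 0.0000
Node d (S = 130.5): V_d = e^(−0.02)·[0.2404·0.0000 + 0.7596·25.5500] = 19.0234
Node 0 (S = 145): V_0 = e^(−0.02)·[0.2404·0.0000 + 0.7596·19.0234] = 14.1640

$14.16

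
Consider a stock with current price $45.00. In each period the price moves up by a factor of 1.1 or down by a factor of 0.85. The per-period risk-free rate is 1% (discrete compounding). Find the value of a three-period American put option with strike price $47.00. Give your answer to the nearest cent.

$4.33

Risk-neutral probability p = (1 + 0.01 − 0.85)/(1.1 − 0.85) = 0.1600/0.2500 = 0.6400
Terminal stock prices: S_uuu = 59.9, S_uud = 46.28, S_udd = 35.76, S_ddd = 27.64
Terminal payoffs (K − S): max(-12.9, 0) = 0, max(0.7175, 0) = 0.7175, max(11.24, 0) = 11.24, max(19.36, 0) = 19.36
Node uu (S = 54.45): continuation = 1/1.01·[0.6400·0.0000 + 0.3600·0.7175] = 0.2557; exercise value = 0.0000 ≤ continuation, so V_uu = 0.2557
Node ud (S = 42.08): continuation = 1/1.01·[0.6400·0.7175 + 0.3600·11.2362] = 4.4597; exercise value = 4.9250 > continuation, so V_ud = 4.9250 (exercise)
Node dd (S = 32.51): continuation = 1/1.01·[0.6400·11.2362 + 0.3600·19.3644] = 14.0222; exercise value = 14.4875 > continuation, so V_dd = 14.4875 (exercise)
Node u (S = 49.5): continuation = 1/1.01·[0.6400·0.2557 + 0.3600·4.9250] = 1.9175; exercise value = 0.0000 ≤ continuation, so V_u = 1.9175
Node d (S = 38.25): continuation = 1/1.01·[0.6400·4.9250 + 0.3600·14.4875] = 8.2847; exercise value = 8.7500 > continuation, so V_d = 8.7500 (exercise)
Node 0 (S = 45): continuation = 1/1.01·[0.6400·1.9175 + 0.3600·8.7500] = 4.3339; exercise value = 2.0000 ≤ continuation, so V_0 = 4.3339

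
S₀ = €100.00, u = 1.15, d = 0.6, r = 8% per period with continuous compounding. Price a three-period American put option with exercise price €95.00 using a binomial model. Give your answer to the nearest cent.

€7.43

Risk-neutral probability p = (e^0.08 − 0.6)/(1.15 − 0.6) = 0.4833/0.5500 = 0.8787
Terminal stock prices: S_uuu = 152.1, S_uud = 79.35, S_udd = 41.4, S_ddd = 21.6
Terminal payoffs (K − S): max(-57.09, 0) = 0, max(15.65, 0) = 15.65, max(53.6, 0) = 53.6, max(73.4, 0) = 73.4
Node uu (S = 132.2): continuation = e^(−0.08)·[0.8787·0.0000 + 0.1213·15.6500] = 1.7523; exercise value = 0.0000 ≤ continuation, so V_uu = 1.7523
Node ud (S = 69): continuation = e^(−0.08)·[0.8787·15.6500 + 0.1213·53.6000] = 18.6961; exercise value = 26.0000 > continuation, so V_ud = 26.0000 (exercise)
Node dd (S = 36): continuation = e^(−0.08)·[0.8787·53.6000 + 0.1213·73.4000] = 51.6961; exercise value = 59.0000 > continuation, so V_dd = 59.0000 (exercise)
Node u (S = 115): continuation = e^(−0.08)·[0.8787·1.7523 + 0.1213·26.0000] = 4.3326; exercise value = 0.0000 ≤ continuation, so V_u = 4.3326
Node d (S = 60): continuation = e^(−0.08)·[0.8787·26.0000 + 0.1213·59.0000] = 27.6961; exercise value = 35.0000 > continuation, so V_d = 35.0000 (exercise)
Node 0 (S = 100): continuation = e^(−0.08)·[0.8787·4.3326 + 0.1213·35.0000] = 7.4334; exercise value = 0.0000 ≤ continuation, so V_0 = 7.4334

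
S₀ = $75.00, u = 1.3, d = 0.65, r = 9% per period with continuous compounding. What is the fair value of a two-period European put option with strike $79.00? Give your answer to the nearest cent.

$9.61

Risk-neutral probability p = (e^0.09 − 0.65)/(1.3 − 0.65) = 0.4442/0.6500 = 0.6833
Terminal stock prices: S_uu = 126.8, S_ud = 63.38, S_dd = 31.69
Terminal payoffs (K − S): max(-47.75, 0) = 0, max(15.62, 0) = 15.62, max(47.31, 0) = 47.31
Node u (S = 97.5): V_u = e^(−0.09)·[0.6833·0.0000 + 0.3167·15.6250] = 4.5219
Node d (S = 48.75): V_d = e^(−0.09)·[0.6833·15.6250 + 0.3167·47.3125] = 23.4506
Node 0 (S = 75): V_0 = e^(−0.09)·[0.6833·4.5219 + 0.3167·23.4506] = 9.6107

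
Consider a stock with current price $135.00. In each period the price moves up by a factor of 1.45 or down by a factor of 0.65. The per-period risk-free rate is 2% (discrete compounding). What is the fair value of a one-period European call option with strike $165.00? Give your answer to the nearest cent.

$13.94

Risk-neutral probability p = (1 + 0.02 − 0.65)/(1.45 − 0.65) = 0.3700/0.8000 = 0.4625
Terminal stock prices: S_u = 195.8, S_d = 87.75
Terminal payoffs (S − K): max(30.75, 0) = 30.75, max(-77.25, 0) = 0
Node 0 (S = 135): V_0 = 1/1.02·[0.4625·30.7500 + 0.5375·0.0000] = 13.9430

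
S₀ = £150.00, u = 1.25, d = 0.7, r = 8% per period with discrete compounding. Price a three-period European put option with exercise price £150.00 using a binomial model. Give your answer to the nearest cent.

Risk-neutral probability p = (1 + 0.08 − 0.7)/(1.25 − 0.7) = 0.3800/0.5500 = 0.6909
Terminal stock prices: S_uuu = 293, S_uud = 164.1, S_udd = 91.87, S_ddd = 51.45
Terminal payoffs (K − S): max(-143, 0) = 0, max(-14.06, 0) = 0, max(58.13, 0) = 58.13, max(98.55, 0) = 98.55
Node uu (S = 234.4): V_uu = 1/1.08·[0.6909·0.0000 + 0.3091·0.0000] = 0.0000
Node ud (S = 131.2): V_ud = 1/1.08·[0.6909·0.0000 + 0.3091·58.1250] = 16.6351
Node dd (S = 73.5): V_dd = 1/1.08·[0.6909·58.1250 + 0.3091·98.5500] = 65.3889
Node u (S = 187.5): V_u = 1/1.08·[0.6909·0.0000 + 0.3091·16.6351] = 4.7609
Node d (S = 105): V_d = 1/1.08·[0.6909·16.6351 + 0.3091·65.3889] = 29.3560
Node 0 (S = 150): V_0 = 1/1.08·[0.6909·4.7609 + 0.3091·29.3560] = 11.4472

£11.45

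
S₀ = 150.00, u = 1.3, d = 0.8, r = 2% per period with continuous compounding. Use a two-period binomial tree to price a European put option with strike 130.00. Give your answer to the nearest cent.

10.23

Risk-neutral probability p = (e^0.02 − 0.8)/(1.3 − 0.8) = 0.2202/0.5000 = 0.4404
Terminal stock prices: S_uu = 253.5, S_ud = 156, S_dd = 96
Terminal payoffs (K − S): max(-123.5, 0) = 0, max(-26, 0) = 0, max(34, 0) = 34
Node u (S = 195): V_u = e^(−0.02)·[0.4404·0.0000 + 0.5596·0.0000] = 0.0000
Node d (S = 120): V_d = e^(−0.02)·[0.4404·0.0000 + 0.5596·34.0000] = 18.6496
Node 0 (S = 150): V_0 = e^(−0.02)·[0.4404·0.0000 + 0.5596·18.6496] = 10.2296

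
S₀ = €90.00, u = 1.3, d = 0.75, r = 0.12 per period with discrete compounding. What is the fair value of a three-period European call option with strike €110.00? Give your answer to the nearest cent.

€20.30

Risk-neutral probability p = (1 + 0.12 − 0.75)/(1.3 − 0.75) = 0.3700/0.5500 = 0.6727
Terminal stock prices: S_uuu = 197.7, S_uud = 114.1, S_udd = 65.81, S_ddd = 37.97
Terminal payoffs (S − K): max(87.73, 0) = 87.73, max(4.075, 0) = 4.075, max(-44.19, 0) = 0, max(-72.03, 0) = 0
Node uu (S = 152.1): V_uu = 1/1.12·[0.6727·87.7300 + 0.3273·4.0750] = 53.8857
Node ud (S = 87.75): V_ud = 1/1.12·[0.6727·4.0750 + 0.3273·0.0000] = 2.4476
Node dd (S = 50.62): V_dd = 1/1.12·[0.6727·0.0000 + 0.3273·0.0000] = 0.0000
Node u (S = 117): V_u = 1/1.12·[0.6727·53.8857 + 0.3273·2.4476] = 33.0816
Node d (S = 67.5): V_d = 1/1.12·[0.6727·2.4476 + 0.3273·0.0000] = 1.4702
Node 0 (S = 90): V_0 = 1/1.12·[0.6727·33.0816 + 0.3273·1.4702] = 20.3001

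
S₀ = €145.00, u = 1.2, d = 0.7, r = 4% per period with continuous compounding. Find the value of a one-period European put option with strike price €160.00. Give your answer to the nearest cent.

€17.89

Risk-neutral probability p = (e^0.04 − 0.7)/(1.2 − 0.7) = 0.3408/0.5000 = 0.6816
Terminal stock prices: S_u = 174, S_d = 101.5
Terminal payoffs (K − S): max(-14, 0) = 0, max(58.5, 0) = 58.5
Node 0 (S = 145): V_0 = e^(−0.04)·[0.6816·0.0000 + 0.3184·58.5000] = 17.8948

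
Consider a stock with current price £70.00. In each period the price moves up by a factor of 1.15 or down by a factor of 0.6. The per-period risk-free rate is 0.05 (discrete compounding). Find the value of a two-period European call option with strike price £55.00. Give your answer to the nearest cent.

Risk-neutral probability p = (1 + 0.05 − 0.6)/(1.15 − 0.6) = 0.4500/0.5500 = 0.8182
Terminal stock prices: S_uu = 92.57, S_ud = 48.3, S_dd = 25.2
Terminal payoffs (S − K): max(37.57, 0) = 37.57, max(-6.7, 0) = 0, max(-29.8, 0) = 0
Node u (S = 80.5): V_u = 1/1.05·[0.8182·37.5750 + 0.1818·0.0000] = 29.2792
Node d (S = 42): V_d = 1/1.05·[0.8182·0.0000 + 0.1818·0.0000] = 0.0000
Node 0 (S = 70): V_0 = 1/1.05·[0.8182·29.2792 + 0.1818·0.0000] = 22.8150

£22.81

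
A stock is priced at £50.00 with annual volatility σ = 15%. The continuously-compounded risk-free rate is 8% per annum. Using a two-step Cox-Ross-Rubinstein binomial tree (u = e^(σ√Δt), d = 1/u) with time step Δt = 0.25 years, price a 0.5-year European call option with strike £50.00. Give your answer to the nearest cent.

CRR parameters: u = e^(σ√Δt) = e^(0.15·√0.25) = 1.0779, d = 1/u = 0.9277
Per-period rate: rΔt = 0.08·0.25 = 0.02, so R = e^0.02 = 1.0202
Risk-neutral probability p = (e^0.02 − 0.9277)/(1.0779 − 0.9277) = 0.0925/0.1501 = 0.6158
Terminal stock prices: S_uu = 58.09, S_ud = 50, S_dd = 43.04
Terminal payoffs (S − K): max(8.092, 0) = 8.092, max(0, 0) = 0, max(-6.965, 0) = 0
Node u (S = 53.89): V_u = e^(−0.02)·[0.6158·8.0917 + 0.3842·0.0000] = 4.8843
Node d (S = 46.39): V_d = e^(−0.02)·[0.6158·0.0000 + 0.3842·0.0000] = 0.0000
Node 0 (S = 50): V_0 = e^(−0.02)·[0.6158·4.8843 + 0.3842·0.0000] = 2.9482

£2.95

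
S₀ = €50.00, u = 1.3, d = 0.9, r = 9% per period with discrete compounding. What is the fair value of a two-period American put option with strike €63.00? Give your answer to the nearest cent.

€13.00

Risk-neutral probability p = (1 + 0.09 − 0.9)/(1.3 − 0.9) = 0.1900/0.4000 = 0.4750
Terminal stock prices: S_uu = 84.5, S_ud = 58.5, S_dd = 40.5
Terminal payoffs (K − S): max(-21.5, 0) = 0, max(4.5, 0) = 4.5, max(22.5, 0) = 22.5
Node u (S = 65): continuation = 1/1.09·[0.4750·0.0000 + 0.5250·4.5000] = 2.1674; exercise value = 0.0000 ≤ continuation, so V_u = 2.1674
Node d (S = 45): continuation = 1/1.09·[0.4750·4.5000 + 0.5250·22.5000] = 12.7982; exercise value = 18.0000 > continuation, so V_d = 18.0000 (exercise)
Node 0 (S = 50): continuation = 1/1.09·[0.4750·2.1674 + 0.5250·18.0000] = 9.6142; exercise value = 13.0000 > continuation, so V_0 = 13.0000 (exercise)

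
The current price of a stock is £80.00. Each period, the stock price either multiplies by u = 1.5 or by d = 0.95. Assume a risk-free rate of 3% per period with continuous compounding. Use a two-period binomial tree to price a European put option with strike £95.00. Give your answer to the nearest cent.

£15.65

Risk-neutral probability p = (e^0.03 − 0.95)/(1.5 − 0.95) = 0.0805/0.5500 = 0.1463
Terminal stock prices: S_uu = 180, S_ud = 114, S_dd = 72.2
Terminal payoffs (K − S): max(-85, 0) = 0, max(-19, 0) = 0, max(22.8, 0) = 22.8
Node u (S = 120): V_u = e^(−0.03)·[0.1463·0.0000 + 0.8537·0.0000] = 0.0000
Node d (S = 76): V_d = e^(−0.03)·[0.1463·0.0000 + 0.8537·22.8000] = 18.8895
Node 0 (S = 80): V_0 = e^(−0.03)·[0.1463·0.0000 + 0.8537·18.8895] = 15.6497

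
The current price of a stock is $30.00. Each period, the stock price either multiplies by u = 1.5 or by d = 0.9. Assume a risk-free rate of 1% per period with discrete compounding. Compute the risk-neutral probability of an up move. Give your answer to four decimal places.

p = 0.1833

Risk-neutral probability p = (1 + 0.01 − 0.9)/(1.5 − 0.9) = 0.1100/0.6000 = 0.1833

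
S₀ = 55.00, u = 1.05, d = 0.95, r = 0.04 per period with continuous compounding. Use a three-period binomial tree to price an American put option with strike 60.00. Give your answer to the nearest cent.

5.00

Risk-neutral probability p = (e^0.04 − 0.95)/(1.05 − 0.95) = 0.0908/0.1000 = 0.9081
Terminal stock prices: S_uuu = 63.67, S_uud = 57.61, S_udd = 52.12, S_ddd = 47.16
Terminal payoffs (K − S): max(-3.669, 0) = 0, max(2.394, 0) = 2.394, max(7.881, 0) = 7.881, max(12.84, 0) = 12.84
Node uu (S = 60.64): continuation = e^(−0.04)·[0.9081·0.0000 + 0.0919·2.3944] = 0.2114; exercise value = 0.0000 ≤ continuation, so V_uu = 0.2114
Node ud (S = 54.86): continuation = e^(−0.04)·[0.9081·2.3944 + 0.0919·7.8806] = 2.7849; exercise value = 5.1375 > continuation, so V_ud = 5.1375 (exercise)
Node dd (S = 49.64): continuation = e^(−0.04)·[0.9081·7.8806 + 0.0919·12.8444] = 8.0099; exercise value = 10.3625 > continuation, so V_dd = 10.3625 (exercise)
Node u (S = 57.75): continuation = e^(−0.04)·[0.9081·0.2114 + 0.0919·5.1375] = 0.6380; exercise value = 2.2500 > continuation, so V_u = 2.2500 (exercise)
Node d (S = 52.25): continuation = e^(−0.04)·[0.9081·5.1375 + 0.0919·10.3625] = 5.3974; exercise value = 7.7500 > continuation, so V_d = 7.7500 (exercise)
Node 0 (S = 55): continuation = e^(−0.04)·[0.9081·2.2500 + 0.0919·7.7500] = 2.6474; exercise value = 5.0000 > continuation, so V_0 = 5.0000 (exercise)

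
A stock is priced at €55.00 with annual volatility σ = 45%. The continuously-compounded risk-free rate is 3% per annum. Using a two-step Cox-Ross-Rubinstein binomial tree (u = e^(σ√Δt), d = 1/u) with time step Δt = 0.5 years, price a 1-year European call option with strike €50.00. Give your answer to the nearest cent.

CRR parameters: u = e^(σ√Δt) = e^(0.45·√0.5) = 1.3746, d = 1/u = 0.7275
Per-period rate: rΔt = 0.03·0.5 = 0.015, so R = e^0.015 = 1.0151
Risk-neutral probability p = (e^0.015 − 0.7275)/(1.3746 − 0.7275) = 0.2877/0.6472 = 0.4445
Terminal stock prices: S_uu = 103.9, S_ud = 55, S_dd = 29.11
Terminal payoffs (S − K): max(53.93, 0) = 53.93, max(5, 0) = 5, max(-20.89, 0) = 0
Node u (S = 75.61): V_u = e^(−0.015)·[0.4445·53.9312 + 0.5555·5.0000] = 26.3501
Node d (S = 40.01): V_d = e^(−0.015)·[0.4445·5.0000 + 0.5555·0.0000] = 2.1892
Node 0 (S = 55): V_0 = e^(−0.015)·[0.4445·26.3501 + 0.5555·2.1892] = 12.7355

€12.74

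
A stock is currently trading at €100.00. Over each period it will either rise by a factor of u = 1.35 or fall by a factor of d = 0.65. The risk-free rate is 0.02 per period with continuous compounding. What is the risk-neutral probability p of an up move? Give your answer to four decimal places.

p = 0.5289

Risk-neutral probability p = (e^0.02 − 0.65)/(1.35 − 0.65) = 0.3702/0.7000 = 0.5289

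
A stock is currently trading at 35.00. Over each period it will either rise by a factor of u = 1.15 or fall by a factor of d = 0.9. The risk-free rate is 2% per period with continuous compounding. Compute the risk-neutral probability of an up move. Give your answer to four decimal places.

Risk-neutral probability p = (e^0.02 − 0.9)/(1.15 − 0.9) = 0.1202/0.2500 = 0.4808

p = 0.4808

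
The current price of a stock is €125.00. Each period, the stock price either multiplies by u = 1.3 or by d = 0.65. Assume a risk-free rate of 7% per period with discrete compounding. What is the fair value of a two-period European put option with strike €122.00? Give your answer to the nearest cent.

€14.11

Risk-neutral probability p = (1 + 0.07 − 0.65)/(1.3 − 0.65) = 0.4200/0.6500 = 0.6462
Terminal stock prices: S_uu = 211.3, S_ud = 105.6, S_dd = 52.81
Terminal payoffs (K − S): max(-89.25, 0) = 0, max(16.38, 0) = 16.38, max(69.19, 0) = 69.19
Node u (S = 162.5): V_u = 1/1.07·[0.6462·0.0000 + 0.3538·16.3750] = 5.4152
Node d (S = 81.25): V_d = 1/1.07·[0.6462·16.3750 + 0.3538·69.1875] = 32.7687
Node 0 (S = 125): V_0 = 1/1.07·[0.6462·5.4152 + 0.3538·32.7687] = 14.1066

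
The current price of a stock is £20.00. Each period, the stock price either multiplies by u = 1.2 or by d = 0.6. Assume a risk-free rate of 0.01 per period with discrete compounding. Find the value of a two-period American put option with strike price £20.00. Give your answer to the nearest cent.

£3.70

Risk-neutral probability p = (1 + 0.01 − 0.6)/(1.2 − 0.6) = 0.4100/0.6000 = 0.6833
Terminal stock prices: S_uu = 28.8, S_ud = 14.4, S_dd = 7.2
Terminal payoffs (K − S): max(-8.8, 0) = 0, max(5.6, 0) = 5.6, max(12.8, 0) = 12.8
Node u (S = 24): continuation = 1/1.01·[0.6833·0.0000 + 0.3167·5.6000] = 1.7558; exercise value = 0.0000 ≤ continuation, so V_u = 1.7558
Node d (S = 12): continuation = 1/1.01·[0.6833·5.6000 + 0.3167·12.8000] = 7.8020; exercise value = 8.0000 > continuation, so V_d = 8.0000 (exercise)
Node 0 (S = 20): continuation = 1/1.01·[0.6833·1.7558 + 0.3167·8.0000] = 3.6962; exercise value = 0.0000 ≤ continuation, so V_0 = 3.6962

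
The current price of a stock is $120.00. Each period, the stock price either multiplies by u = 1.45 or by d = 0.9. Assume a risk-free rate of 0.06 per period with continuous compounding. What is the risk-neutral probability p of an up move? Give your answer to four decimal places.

Risk-neutral probability p = (e^0.06 − 0.9)/(1.45 − 0.9) = 0.1618/0.5500 = 0.2942

p = 0.2942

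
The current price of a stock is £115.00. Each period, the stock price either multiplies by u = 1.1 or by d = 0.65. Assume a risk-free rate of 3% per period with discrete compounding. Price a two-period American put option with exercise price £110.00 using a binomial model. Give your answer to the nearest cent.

Risk-neutral probability p = (1 + 0.03 − 0.65)/(1.1 − 0.65) = 0.3800/0.4500 = 0.8444
Terminal stock prices: S_uu = 139.2, S_ud = 82.23, S_dd = 48.59
Terminal payoffs (K − S): max(-29.15, 0) = 0, max(27.77, 0) = 27.77, max(61.41, 0) = 61.41
Node u (S = 126.5): continuation = 1/1.03·[0.8444·0.0000 + 0.1556·27.7750] = 4.1947; exercise value = 0.0000 ≤ continuation, so V_u = 4.1947
Node d (S = 74.75): continuation = 1/1.03·[0.8444·27.7750 + 0.1556·61.4125] = 32.0461; exercise value = 35.2500 > continuation, so V_d = 35.2500 (exercise)
Node 0 (S = 115): continuation = 1/1.03·[0.8444·4.1947 + 0.1556·35.2500] = 8.7627; exercise value = 0.0000 ≤ continuation, so V_0 = 8.7627

£8.76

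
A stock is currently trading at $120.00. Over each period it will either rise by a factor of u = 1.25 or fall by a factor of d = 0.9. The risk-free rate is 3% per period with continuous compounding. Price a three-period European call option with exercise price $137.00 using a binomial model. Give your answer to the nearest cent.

Risk-neutral probability p = (e^0.03 − 0.9)/(1.25 − 0.9) = 0.1305/0.3500 = 0.3727
Terminal stock prices: S_uuu = 234.4, S_uud = 168.8, S_udd = 121.5, S_ddd = 87.48
Terminal payoffs (S − K): max(97.38, 0) = 97.38, max(31.75, 0) = 31.75, max(-15.5, 0) = 0, max(-49.52, 0) = 0
Node uu (S = 187.5): V_uu = e^(−0.03)·[0.3727·97.3750 + 0.6273·31.7500] = 54.5490
Node ud (S = 135): V_ud = e^(−0.03)·[0.3727·31.7500 + 0.6273·0.0000] = 11.4843
Node dd (S = 97.2): V_dd = e^(−0.03)·[0.3727·0.0000 + 0.6273·0.0000] = 0.0000
Node u (S = 150): V_u = e^(−0.03)·[0.3727·54.5490 + 0.6273·11.4843] = 26.7219
Node d (S = 108): V_d = e^(−0.03)·[0.3727·11.4843 + 0.6273·0.0000] = 4.1540
Node 0 (S = 120): V_0 = e^(−0.03)·[0.3727·26.7219 + 0.6273·4.1540] = 12.1943

$12.19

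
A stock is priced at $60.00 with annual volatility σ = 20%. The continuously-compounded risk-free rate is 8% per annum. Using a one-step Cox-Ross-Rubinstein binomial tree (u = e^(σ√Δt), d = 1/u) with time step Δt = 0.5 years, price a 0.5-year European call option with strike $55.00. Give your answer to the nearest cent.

CRR parameters: u = e^(σ√Δt) = e^(0.2·√0.5) = 1.1519, d = 1/u = 0.8681
Per-period rate: rΔt = 0.08·0.5 = 0.04, so R = e^0.04 = 1.0408
Risk-neutral probability p = (e^0.04 − 0.8681)/(1.1519 − 0.8681) = 0.1727/0.2838 = 0.6085
Terminal stock prices: S_u = 69.11, S_d = 52.09
Terminal payoffs (S − K): max(14.11, 0) = 14.11, max(-2.913, 0) = 0
Node 0 (S = 60): V_0 = e^(−0.04)·[0.6085·14.1146 + 0.3915·0.0000] = 8.2521

$8.25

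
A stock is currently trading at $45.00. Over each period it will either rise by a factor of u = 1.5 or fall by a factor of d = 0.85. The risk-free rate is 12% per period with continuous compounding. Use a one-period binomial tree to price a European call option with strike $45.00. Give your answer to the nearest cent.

$8.52

Risk-neutral probability p = (e^0.12 − 0.85)/(1.5 − 0.85) = 0.2775/0.6500 = 0.4269
Terminal stock prices: S_u = 67.5, S_d = 38.25
Terminal payoffs (S − K): max(22.5, 0) = 22.5, max(-6.75, 0) = 0
Node 0 (S = 45): V_0 = e^(−0.12)·[0.4269·22.5000 + 0.5731·0.0000] = 8.5195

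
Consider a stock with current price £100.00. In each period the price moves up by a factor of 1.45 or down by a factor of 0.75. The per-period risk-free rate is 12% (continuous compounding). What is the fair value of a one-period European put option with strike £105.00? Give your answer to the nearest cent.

Risk-neutral probability p = (e^0.12 − 0.75)/(1.45 − 0.75) = 0.3775/0.7000 = 0.5393
Terminal stock prices: S_u = 145, S_d = 75
Terminal payoffs (K − S): max(-40, 0) = 0, max(30, 0) = 30
Node 0 (S = 100): V_0 = e^(−0.12)·[0.5393·0.0000 + 0.4607·30.0000] = 12.2586

£12.26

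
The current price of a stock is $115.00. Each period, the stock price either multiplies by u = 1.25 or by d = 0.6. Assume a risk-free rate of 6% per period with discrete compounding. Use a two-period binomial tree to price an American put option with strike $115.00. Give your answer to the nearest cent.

$17.98

Risk-neutral probability p = (1 + 0.06 − 0.6)/(1.25 − 0.6) = 0.4600/0.6500 = 0.7077
Terminal stock prices: S_uu = 179.7, S_ud = 86.25, S_dd = 41.4
Terminal payoffs (K − S): max(-64.69, 0) = 0, max(28.75, 0) = 28.75, max(73.6, 0) = 73.6
Node u (S = 143.8): continuation = 1/1.06·[0.7077·0.0000 + 0.2923·28.7500] = 7.9282; exercise value = 0.0000 ≤ continuation, so V_u = 7.9282
Node d (S = 69): continuation = 1/1.06·[0.7077·28.7500 + 0.2923·73.6000] = 39.4906; exercise value = 46.0000 > continuation, so V_d = 46.0000 (exercise)
Node 0 (S = 115): continuation = 1/1.06·[0.7077·7.9282 + 0.2923·46.0000] = 17.9782; exercise value = 0.0000 ≤ continuation, so V_0 = 17.9782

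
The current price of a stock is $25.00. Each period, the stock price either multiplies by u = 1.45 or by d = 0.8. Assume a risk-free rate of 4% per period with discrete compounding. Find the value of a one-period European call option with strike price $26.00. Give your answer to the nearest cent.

$3.64

Risk-neutral probability p = (1 + 0.04 − 0.8)/(1.45 − 0.8) = 0.2400/0.6500 = 0.3692
Terminal stock prices: S_u = 36.25, S_d = 20
Terminal payoffs (S − K): max(10.25, 0) = 10.25, max(-6, 0) = 0
Node 0 (S = 25): V_0 = 1/1.04·[0.3692·10.2500 + 0.6308·0.0000] = 3.6391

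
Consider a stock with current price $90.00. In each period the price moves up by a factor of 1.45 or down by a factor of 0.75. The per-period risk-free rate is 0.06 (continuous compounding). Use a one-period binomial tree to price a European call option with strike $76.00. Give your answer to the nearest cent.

$22.86

Risk-neutral probability p = (e^0.06 − 0.75)/(1.45 − 0.75) = 0.3118/0.7000 = 0.4455
Terminal stock prices: S_u = 130.5, S_d = 67.5
Terminal payoffs (S − K): max(54.5, 0) = 54.5, max(-8.5, 0) = 0
Node 0 (S = 90): V_0 = e^(−0.06)·[0.4455·54.5000 + 0.5545·0.0000] = 22.8648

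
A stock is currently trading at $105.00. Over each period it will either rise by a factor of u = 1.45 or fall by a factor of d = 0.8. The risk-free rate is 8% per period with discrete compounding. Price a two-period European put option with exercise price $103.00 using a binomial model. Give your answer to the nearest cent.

$9.95

Risk-neutral probability p = (1 + 0.08 − 0.8)/(1.45 − 0.8) = 0.2800/0.6500 = 0.4308
Terminal stock prices: S_uu = 220.8, S_ud = 121.8, S_dd = 67.2
Terminal payoffs (K − S): max(-117.8, 0) = 0, max(-18.8, 0) = 0, max(35.8, 0) = 35.8
Node u (S = 152.2): V_u = 1/1.08·[0.4308·0.0000 + 0.5692·0.0000] = 0.0000
Node d (S = 84): V_d = 1/1.08·[0.4308·0.0000 + 0.5692·35.8000] = 18.8689
Node 0 (S = 105): V_0 = 1/1.08·[0.4308·0.0000 + 0.5692·18.8689] = 9.9452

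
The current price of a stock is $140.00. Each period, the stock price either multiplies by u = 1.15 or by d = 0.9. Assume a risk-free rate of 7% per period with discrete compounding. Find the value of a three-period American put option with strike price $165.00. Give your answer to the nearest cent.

Risk-neutral probability p = (1 + 0.07 − 0.9)/(1.15 − 0.9) = 0.1700/0.2500 = 0.6800
Terminal stock prices: S_uuu = 212.9, S_uud = 166.6, S_udd = 130.4, S_ddd = 102.1
Terminal payoffs (K − S): max(-47.92, 0) = 0, max(-1.635, 0) = 0, max(34.59, 0) = 34.59, max(62.94, 0) = 62.94
Node uu (S = 185.1): continuation = 1/1.07·[0.6800·0.0000 + 0.3200·0.0000] = 0.0000; exercise value = 0.0000 ≤ continuation, so V_uu = 0.0000
Node ud (S = 144.9): continuation = 1/1.07·[0.6800·0.0000 + 0.3200·34.5900] = 10.3447; exercise value = 20.1000 > continuation, so V_ud = 20.1000 (exercise)
Node dd (S = 113.4): continuation = 1/1.07·[0.6800·34.5900 + 0.3200·62.9400] = 40.8056; exercise value = 51.6000 > continuation, so V_dd = 51.6000 (exercise)
Node u (S = 161): continuation = 1/1.07·[0.6800·0.0000 + 0.3200·20.1000] = 6.0112; exercise value = 4.0000 ≤ continuation, so V_u = 6.0112
Node d (S = 126): continuation = 1/1.07·[0.6800·20.1000 + 0.3200·51.6000] = 28.2056; exercise value = 39.0000 > continuation, so V_d = 39.0000 (exercise)
Node 0 (S = 140): continuation = 1/1.07·[0.6800·6.0112 + 0.3200·39.0000] = 15.4838; exercise value = 25.0000 > continuation, so V_0 = 25.0000 (exercise)

$25.00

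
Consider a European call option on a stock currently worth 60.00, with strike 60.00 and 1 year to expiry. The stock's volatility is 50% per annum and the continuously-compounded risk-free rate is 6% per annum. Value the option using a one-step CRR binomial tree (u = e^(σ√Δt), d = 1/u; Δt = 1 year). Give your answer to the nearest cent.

16.01

CRR parameters: u = e^(σ√Δt) = e^(0.5·√1) = 1.6487, d = 1/u = 0.6065
Per-period rate: rΔt = 0.06·1 = 0.06, so R = e^0.06 = 1.0618
Risk-neutral probability p = (e^0.06 − 0.6065)/(1.6487 − 0.6065) = 0.4553/1.0422 = 0.4369
Terminal stock prices: S_u = 98.92, S_d = 36.39
Terminal payoffs (S − K): max(38.92, 0) = 38.92, max(-23.61, 0) = 0
Node 0 (S = 60): V_0 = e^(−0.06)·[0.4369·38.9233 + 0.5631·0.0000] = 16.0143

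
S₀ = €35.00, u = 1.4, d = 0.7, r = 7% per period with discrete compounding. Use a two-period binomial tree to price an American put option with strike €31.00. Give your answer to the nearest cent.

Risk-neutral probability p = (1 + 0.07 − 0.7)/(1.4 − 0.7) = 0.3700/0.7000 = 0.5286
Terminal stock prices: S_uu = 68.6, S_ud = 34.3, S_dd = 17.15
Terminal payoffs (K − S): max(-37.6, 0) = 0, max(-3.3, 0) = 0, max(13.85, 0) = 13.85
Node u (S = 49): continuation = 1/1.07·[0.5286·0.0000 + 0.4714·0.0000] = 0.0000; exercise value = 0.0000 ≤ continuation, so V_u = 0.0000
Node d (S = 24.5): continuation = 1/1.07·[0.5286·0.0000 + 0.4714·13.8500] = 6.1021; exercise value = 6.5000 > continuation, so V_d = 6.5000 (exercise)
Node 0 (S = 35): continuation = 1/1.07·[0.5286·0.0000 + 0.4714·6.5000] = 2.8638; exercise value = 0.0000 ≤ continuation, so V_0 = 2.8638

€2.86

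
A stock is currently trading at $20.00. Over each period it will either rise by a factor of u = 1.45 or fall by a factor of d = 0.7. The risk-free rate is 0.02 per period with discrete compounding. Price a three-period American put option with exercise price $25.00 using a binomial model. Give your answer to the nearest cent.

$7.65

Risk-neutral probability p = (1 + 0.02 − 0.7)/(1.45 − 0.7) = 0.3200/0.7500 = 0.4267
Terminal stock prices: S_uuu = 60.97, S_uud = 29.43, S_udd = 14.21, S_ddd = 6.86
Terminal payoffs (K − S): max(-35.97, 0) = 0, max(-4.435, 0) = 0, max(10.79, 0) = 10.79, max(18.14, 0) = 18.14
Node uu (S = 42.05): continuation = 1/1.02·[0.4267·0.0000 + 0.5733·0.0000] = 0.0000; exercise value = 0.0000 ≤ continuation, so V_uu = 0.0000
Node ud (S = 20.3): continuation = 1/1.02·[0.4267·0.0000 + 0.5733·10.7900] = 6.0650; exercise value = 4.7000 ≤ continuation, so V_ud = 6.0650
Node dd (S = 9.8): continuation = 1/1.02·[0.4267·10.7900 + 0.5733·18.1400] = 14.7098; exercise value = 15.2000 > continuation, so V_dd = 15.2000 (exercise)
Node u (S = 29): continuation = 1/1.02·[0.4267·0.0000 + 0.5733·6.0650] = 3.4091; exercise value = 0.0000 ≤ continuation, so V_u = 3.4091
Node d (S = 14): continuation = 1/1.02·[0.4267·6.0650 + 0.5733·15.2000] = 11.0808; exercise value = 11.0000 ≤ continuation, so V_d = 11.0808
Node 0 (S = 20): continuation = 1/1.02·[0.4267·3.4091 + 0.5733·11.0808] = 7.6544; exercise value = 5.0000 ≤ continuation, so V_0 = 7.6544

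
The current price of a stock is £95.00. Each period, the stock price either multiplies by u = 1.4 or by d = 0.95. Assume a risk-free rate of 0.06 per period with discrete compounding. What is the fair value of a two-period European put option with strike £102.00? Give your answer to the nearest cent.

£8.26

Risk-neutral probability p = (1 + 0.06 − 0.95)/(1.4 − 0.95) = 0.1100/0.4500 = 0.2444
Terminal stock prices: S_uu = 186.2, S_ud = 126.3, S_dd = 85.74
Terminal payoffs (K − S): max(-84.2, 0) = 0, max(-24.35, 0) = 0, max(16.26, 0) = 16.26
Node u (S = 133): V_u = 1/1.06·[0.2444·0.0000 + 0.7556·0.0000] = 0.0000
Node d (S = 90.25): V_d = 1/1.06·[0.2444·0.0000 + 0.7556·16.2625] = 11.5917
Node 0 (S = 95): V_0 = 1/1.06·[0.2444·0.0000 + 0.7556·11.5917] = 8.2624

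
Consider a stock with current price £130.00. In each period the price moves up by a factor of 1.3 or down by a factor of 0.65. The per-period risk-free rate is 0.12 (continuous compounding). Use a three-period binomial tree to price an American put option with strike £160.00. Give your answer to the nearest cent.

£30.00

Risk-neutral probability p = (e^0.12 − 0.65)/(1.3 − 0.65) = 0.4775/0.6500 = 0.7346
Terminal stock prices: S_uuu = 285.6, S_uud = 142.8, S_udd = 71.4, S_ddd = 35.7
Terminal payoffs (K − S): max(-125.6, 0) = 0, max(17.19, 0) = 17.19, max(88.6, 0) = 88.6, max(124.3, 0) = 124.3
Node uu (S = 219.7): continuation = e^(−0.12)·[0.7346·0.0000 + 0.2654·17.1950] = 4.0473; exercise value = 0.0000 ≤ continuation, so V_uu = 4.0473
Node ud (S = 109.9): continuation = e^(−0.12)·[0.7346·17.1950 + 0.2654·88.5975] = 32.0573; exercise value = 50.1500 > continuation, so V_ud = 50.1500 (exercise)
Node dd (S = 54.93): continuation = e^(−0.12)·[0.7346·88.5975 + 0.2654·124.2987] = 86.9823; exercise value = 105.0750 > continuation, so V_dd = 105.0750 (exercise)
Node u (S = 169): continuation = e^(−0.12)·[0.7346·4.0473 + 0.2654·50.1500] = 14.4413; exercise value = 0.0000 ≤ continuation, so V_u = 14.4413
Node d (S = 84.5): continuation = e^(−0.12)·[0.7346·50.1500 + 0.2654·105.0750] = 57.4073; exercise value = 75.5000 > continuation, so V_d = 75.5000 (exercise)
Node 0 (S = 130): continuation = e^(−0.12)·[0.7346·14.4413 + 0.2654·75.5000] = 27.1802; exercise value = 30.0000 > continuation, so V_0 = 30.0000 (exercise)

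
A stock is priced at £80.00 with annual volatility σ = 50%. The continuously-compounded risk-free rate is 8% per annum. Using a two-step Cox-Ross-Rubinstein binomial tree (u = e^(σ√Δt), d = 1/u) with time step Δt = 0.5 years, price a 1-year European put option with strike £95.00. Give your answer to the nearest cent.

CRR parameters: u = e^(σ√Δt) = e^(0.5·√0.5) = 1.4241, d = 1/u = 0.7022
Per-period rate: rΔt = 0.08·0.5 = 0.04, so R = e^0.04 = 1.0408
Risk-neutral probability p = (e^0.04 − 0.7022)/(1.4241 − 0.7022) = 0.3386/0.7219 = 0.4691
Terminal stock prices: S_uu = 162.2, S_ud = 80, S_dd = 39.45
Terminal payoffs (K − S): max(-67.25, 0) = 0, max(15, 0) = 15, max(55.55, 0) = 55.55
Node u (S = 113.9): V_u = e^(−0.04)·[0.4691·0.0000 + 0.5309·15.0000] = 7.6520
Node d (S = 56.18): V_d = e^(−0.04)·[0.4691·15.0000 + 0.5309·55.5545] = 35.0999
Node 0 (S = 80): V_0 = e^(−0.04)·[0.4691·7.6520 + 0.5309·35.0999] = 21.3539

£21.35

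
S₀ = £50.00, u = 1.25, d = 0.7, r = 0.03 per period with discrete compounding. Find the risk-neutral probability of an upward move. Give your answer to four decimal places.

p = 0.6000

Risk-neutral probability p = (1 + 0.03 − 0.7)/(1.25 − 0.7) = 0.3300/0.5500 = 0.6000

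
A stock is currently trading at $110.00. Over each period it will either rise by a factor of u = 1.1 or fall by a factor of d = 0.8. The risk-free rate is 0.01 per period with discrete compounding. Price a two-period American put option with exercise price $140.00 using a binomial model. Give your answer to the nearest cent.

Risk-neutral probability p = (1 + 0.01 − 0.8)/(1.1 − 0.8) = 0.2100/0.3000 = 0.7000
Terminal stock prices: S_uu = 133.1, S_ud = 96.8, S_dd = 70.4
Terminal payoffs (K − S): max(6.9, 0) = 6.9, max(43.2, 0) = 43.2, max(69.6, 0) = 69.6
Node u (S = 121): continuation = 1/1.01·[0.7000·6.9000 + 0.3000·43.2000] = 17.6139; exercise value = 19.0000 > continuation, so V_u = 19.0000 (exercise)
Node d (S = 88): continuation = 1/1.01·[0.7000·43.2000 + 0.3000·69.6000] = 50.6139; exercise value = 52.0000 > continuation, so V_d = 52.0000 (exercise)
Node 0 (S = 110): continuation = 1/1.01·[0.7000·19.0000 + 0.3000·52.0000] = 28.6139; exercise value = 30.0000 > continuation, so V_0 = 30.0000 (exercise)

$30.00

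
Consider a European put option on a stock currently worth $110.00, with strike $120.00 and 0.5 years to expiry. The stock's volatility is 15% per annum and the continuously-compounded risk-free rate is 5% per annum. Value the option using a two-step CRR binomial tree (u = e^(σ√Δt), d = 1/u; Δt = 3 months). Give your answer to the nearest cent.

$9.47

CRR parameters: u = e^(σ√Δt) = e^(0.15·√0.25) = 1.0779, d = 1/u = 0.9277
Per-period rate: rΔt = 0.05·0.25 = 0.0125, so R = e^0.0125 = 1.0126
Risk-neutral probability p = (e^0.0125 − 0.9277)/(1.0779 − 0.9277) = 0.0848/0.1501 = 0.5650
Terminal stock prices: S_uu = 127.8, S_ud = 110, S_dd = 94.68
Terminal payoffs (K − S): max(-7.802, 0) = 0, max(10, 0) = 10, max(25.32, 0) = 25.32
Node u (S = 118.6): V_u = e^(−0.0125)·[0.5650·0.0000 + 0.4350·10.0000] = 4.2956
Node d (S = 102.1): V_d = e^(−0.0125)·[0.5650·10.0000 + 0.4350·25.3221] = 16.4576
Node 0 (S = 110): V_0 = e^(−0.0125)·[0.5650·4.2956 + 0.4350·16.4576] = 9.4665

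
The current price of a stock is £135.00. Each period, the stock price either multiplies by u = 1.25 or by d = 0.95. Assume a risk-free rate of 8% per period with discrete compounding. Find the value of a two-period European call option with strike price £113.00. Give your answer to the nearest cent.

£38.12

Risk-neutral probability p = (1 + 0.08 − 0.95)/(1.25 − 0.95) = 0.1300/0.3000 = 0.4333
Terminal stock prices: S_uu = 210.9, S_ud = 160.3, S_dd = 121.8
Terminal payoffs (S − K): max(97.94, 0) = 97.94, max(47.31, 0) = 47.31, max(8.837, 0) = 8.837
Node u (S = 168.8): V_u = 1/1.08·[0.4333·97.9375 + 0.5667·47.3125] = 64.1204
Node d (S = 128.2): V_d = 1/1.08·[0.4333·47.3125 + 0.5667·8.8375] = 23.6204
Node 0 (S = 135): V_0 = 1/1.08·[0.4333·64.1204 + 0.5667·23.6204] = 38.1207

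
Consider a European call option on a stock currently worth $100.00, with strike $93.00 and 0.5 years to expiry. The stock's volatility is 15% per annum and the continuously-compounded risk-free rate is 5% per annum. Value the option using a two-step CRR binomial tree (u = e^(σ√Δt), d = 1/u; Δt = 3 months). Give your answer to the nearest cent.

$10.57

CRR parameters: u = e^(σ√Δt) = e^(0.15·√0.25) = 1.0779, d = 1/u = 0.9277
Per-period rate: rΔt = 0.05·0.25 = 0.0125, so R = e^0.0125 = 1.0126
Risk-neutral probability p = (e^0.0125 − 0.9277)/(1.0779 − 0.9277) = 0.0848/0.1501 = 0.5650
Terminal stock prices: S_uu = 116.2, S_ud = 100, S_dd = 86.07
Terminal payoffs (S − K): max(23.18, 0) = 23.18, max(7, 0) = 7, max(-6.929, 0) = 0
Node u (S = 107.8): V_u = e^(−0.0125)·[0.5650·23.1834 + 0.4350·7.0000] = 15.9437
Node d (S = 92.77): V_d = e^(−0.0125)·[0.5650·7.0000 + 0.4350·0.0000] = 3.9061
Node 0 (S = 100): V_0 = e^(−0.0125)·[0.5650·15.9437 + 0.4350·3.9061] = 10.5748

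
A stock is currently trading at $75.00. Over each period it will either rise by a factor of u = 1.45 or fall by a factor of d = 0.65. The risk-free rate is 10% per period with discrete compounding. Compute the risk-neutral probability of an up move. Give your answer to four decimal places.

Risk-neutral probability p = (1 + 0.1 − 0.65)/(1.45 − 0.65) = 0.4500/0.8000 = 0.5625

p = 0.5625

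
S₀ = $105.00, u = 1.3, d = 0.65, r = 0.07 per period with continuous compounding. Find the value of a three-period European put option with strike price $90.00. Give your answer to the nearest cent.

$8.38

Risk-neutral probability p = (e^0.07 − 0.65)/(1.3 − 0.65) = 0.4225/0.6500 = 0.6500
Terminal stock prices: S_uuu = 230.7, S_uud = 115.3, S_udd = 57.67, S_ddd = 28.84
Terminal payoffs (K − S): max(-140.7, 0) = 0, max(-25.34, 0) = 0, max(32.33, 0) = 32.33, max(61.16, 0) = 61.16
Node uu (S = 177.5): V_uu = e^(−0.07)·[0.6500·0.0000 + 0.3500·0.0000] = 0.0000
Node ud (S = 88.73): V_ud = e^(−0.07)·[0.6500·0.0000 + 0.3500·32.3287] = 10.5497
Node dd (S = 44.36): V_dd = e^(−0.07)·[0.6500·32.3287 + 0.3500·61.1644] = 39.5529
Node u (S = 136.5): V_u = e^(−0.07)·[0.6500·0.0000 + 0.3500·10.5497] = 3.4426
Node d (S = 68.25): V_d = e^(−0.07)·[0.6500·10.5497 + 0.3500·39.5529] = 19.3010
Node 0 (S = 105): V_0 = e^(−0.07)·[0.6500·3.4426 + 0.3500·19.3010] = 8.3849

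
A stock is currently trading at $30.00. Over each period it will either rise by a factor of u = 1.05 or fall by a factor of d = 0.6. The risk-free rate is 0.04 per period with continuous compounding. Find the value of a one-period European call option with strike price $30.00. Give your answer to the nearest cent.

Risk-neutral probability p = (e^0.04 − 0.6)/(1.05 − 0.6) = 0.4408/0.4500 = 0.9796
Terminal stock prices: S_u = 31.5, S_d = 18
Terminal payoffs (S − K): max(1.5, 0) = 1.5, max(-12, 0) = 0
Node 0 (S = 30): V_0 = e^(−0.04)·[0.9796·1.5000 + 0.0204·0.0000] = 1.4118

$1.41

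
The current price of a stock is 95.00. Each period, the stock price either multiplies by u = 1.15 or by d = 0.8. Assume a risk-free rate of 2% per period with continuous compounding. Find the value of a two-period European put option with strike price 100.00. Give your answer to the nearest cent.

Risk-neutral probability p = (e^0.02 − 0.8)/(1.15 − 0.8) = 0.2202/0.3500 = 0.6291
Terminal stock prices: S_uu = 125.6, S_ud = 87.4, S_dd = 60.8
Terminal payoffs (K − S): max(-25.64, 0) = 0, max(12.6, 0) = 12.6, max(39.2, 0) = 39.2
Node u (S = 109.2): V_u = e^(−0.02)·[0.6291·0.0000 + 0.3709·12.6000] = 4.5802
Node d (S = 76): V_d = e^(−0.02)·[0.6291·12.6000 + 0.3709·39.2000] = 22.0199
Node 0 (S = 95): V_0 = e^(−0.02)·[0.6291·4.5802 + 0.3709·22.0199] = 10.8290

10.83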